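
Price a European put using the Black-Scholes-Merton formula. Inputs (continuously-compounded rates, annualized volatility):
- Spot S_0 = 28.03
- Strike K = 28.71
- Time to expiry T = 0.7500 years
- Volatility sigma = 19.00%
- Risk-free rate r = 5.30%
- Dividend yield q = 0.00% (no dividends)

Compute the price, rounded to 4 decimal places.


Answer: Price = 1.6125

Derivation:
d1 = (ln(S/K) + (r - q + 0.5*sigma^2) * T) / (sigma * sqrt(T)) = 0.17817255
d2 = d1 - sigma * sqrt(T) = 0.01362772
exp(-rT) = 0.96102967; exp(-qT) = 1.00000000
P = K * exp(-rT) * N(-d2) - S_0 * exp(-qT) * N(-d1)
N(-d1) = 0.42929373; N(-d2) = 0.49456349
P = 28.7100 * 0.96102967 * 0.49456349 - 28.0300 * 1.00000000 * 0.42929373 = 1.6125


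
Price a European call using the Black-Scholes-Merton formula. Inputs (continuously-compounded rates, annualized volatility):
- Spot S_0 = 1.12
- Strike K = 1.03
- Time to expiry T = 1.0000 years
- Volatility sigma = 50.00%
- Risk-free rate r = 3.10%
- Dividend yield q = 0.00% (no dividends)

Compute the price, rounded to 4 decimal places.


d1 = (ln(S/K) + (r - q + 0.5*sigma^2) * T) / (sigma * sqrt(T)) = 0.47953977
d2 = d1 - sigma * sqrt(T) = -0.02046023
exp(-rT) = 0.96947557; exp(-qT) = 1.00000000
C = S_0 * exp(-qT) * N(d1) - K * exp(-rT) * N(d2)
N(d1) = 0.68422266; N(d2) = 0.49183812
C = 1.1200 * 1.00000000 * 0.68422266 - 1.0300 * 0.96947557 * 0.49183812 = 0.2752

Answer: Price = 0.2752


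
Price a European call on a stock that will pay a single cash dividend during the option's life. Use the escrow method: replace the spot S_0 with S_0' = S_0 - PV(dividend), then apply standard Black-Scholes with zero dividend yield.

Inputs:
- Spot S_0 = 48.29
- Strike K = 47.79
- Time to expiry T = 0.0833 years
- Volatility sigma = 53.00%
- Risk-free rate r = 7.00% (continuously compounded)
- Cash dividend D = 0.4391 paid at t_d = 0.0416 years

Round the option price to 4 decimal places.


PV(D) = D * exp(-r * t_d) = 0.4391 * 0.99709224 = 0.43782320
S_0' = S_0 - PV(D) = 48.2900 - 0.43782320 = 47.85217680
d1 = (ln(S_0'/K) + (r + sigma^2/2)*T) / (sigma*sqrt(T)) = 0.12310272
d2 = d1 - sigma*sqrt(T) = -0.02986449
exp(-rT) = 0.99418597
N(d1) = 0.54898712; N(d2) = 0.48808756
C = S_0' * N(d1) - K * exp(-rT) * N(d2) = 47.85217680 * 0.54898712 - 47.7900 * 0.99418597 * 0.48808756 = 3.0801

Answer: Price = 3.0801


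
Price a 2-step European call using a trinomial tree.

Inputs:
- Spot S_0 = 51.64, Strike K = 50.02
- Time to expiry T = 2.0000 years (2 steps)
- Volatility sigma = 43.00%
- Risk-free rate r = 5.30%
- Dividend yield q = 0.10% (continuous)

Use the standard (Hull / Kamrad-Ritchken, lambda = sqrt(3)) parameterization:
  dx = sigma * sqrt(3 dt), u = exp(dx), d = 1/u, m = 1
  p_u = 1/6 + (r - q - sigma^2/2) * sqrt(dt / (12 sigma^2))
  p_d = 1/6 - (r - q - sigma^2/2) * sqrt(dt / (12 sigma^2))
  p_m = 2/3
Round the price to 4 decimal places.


Answer: Price = V(0,0) = 13.6865

Derivation:
dt = T/N = 1.000000; dx = sigma*sqrt(3*dt) = 0.744782
u = exp(dx) = 2.105982; d = 1/u = 0.474838
p_u = 0.139511, p_m = 0.666667, p_d = 0.193822
Discount per step: exp(-r*dt) = 0.948380
Stock lattice S(k, j) with j the centered position index:
  k=0: S(0,+0) = 51.6400
  k=1: S(1,-1) = 24.5206; S(1,+0) = 51.6400; S(1,+1) = 108.7529
  k=2: S(2,-2) = 11.6433; S(2,-1) = 24.5206; S(2,+0) = 51.6400; S(2,+1) = 108.7529; S(2,+2) = 229.0317
Terminal payoffs V(N, j) = max(S_T - K, 0):
  V(2,-2) = 0.000000; V(2,-1) = 0.000000; V(2,+0) = 1.620000; V(2,+1) = 58.732908; V(2,+2) = 179.011663
Backward induction: V(k, j) = exp(-r*dt) * [p_u * V(k+1, j+1) + p_m * V(k+1, j) + p_d * V(k+1, j-1)]
  V(1,-1) = exp(-r*dt) * [p_u*1.620000 + p_m*0.000000 + p_d*0.000000] = 0.214341
  V(1,+0) = exp(-r*dt) * [p_u*58.732908 + p_m*1.620000 + p_d*0.000000] = 8.795172
  V(1,+1) = exp(-r*dt) * [p_u*179.011663 + p_m*58.732908 + p_d*1.620000] = 61.116806
  V(0,+0) = exp(-r*dt) * [p_u*61.116806 + p_m*8.795172 + p_d*0.214341] = 13.686511


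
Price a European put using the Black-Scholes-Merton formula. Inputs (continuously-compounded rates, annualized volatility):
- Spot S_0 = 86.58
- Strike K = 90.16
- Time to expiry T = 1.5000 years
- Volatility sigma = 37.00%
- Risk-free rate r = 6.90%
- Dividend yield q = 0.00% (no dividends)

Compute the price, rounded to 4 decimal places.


Answer: Price = 12.5458

Derivation:
d1 = (ln(S/K) + (r - q + 0.5*sigma^2) * T) / (sigma * sqrt(T)) = 0.36556532
d2 = d1 - sigma * sqrt(T) = -0.08759028
exp(-rT) = 0.90167602; exp(-qT) = 1.00000000
P = K * exp(-rT) * N(-d2) - S_0 * exp(-qT) * N(-d1)
N(-d1) = 0.35734473; N(-d2) = 0.53489884
P = 90.1600 * 0.90167602 * 0.53489884 - 86.5800 * 1.00000000 * 0.35734473 = 12.5458


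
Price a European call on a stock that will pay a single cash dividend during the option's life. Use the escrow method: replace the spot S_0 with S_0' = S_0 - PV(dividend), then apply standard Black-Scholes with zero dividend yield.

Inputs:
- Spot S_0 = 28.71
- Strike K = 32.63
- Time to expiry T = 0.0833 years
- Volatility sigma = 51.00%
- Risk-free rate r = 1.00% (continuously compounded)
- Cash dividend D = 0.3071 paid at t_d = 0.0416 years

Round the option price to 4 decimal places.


PV(D) = D * exp(-r * t_d) = 0.3071 * 0.99958409 = 0.30697227
S_0' = S_0 - PV(D) = 28.7100 - 0.30697227 = 28.40302773
d1 = (ln(S_0'/K) + (r + sigma^2/2)*T) / (sigma*sqrt(T)) = -0.86327870
d2 = d1 - sigma*sqrt(T) = -1.01047357
exp(-rT) = 0.99916735
N(d1) = 0.19399213; N(d2) = 0.15613423
C = S_0' * N(d1) - K * exp(-rT) * N(d2) = 28.40302773 * 0.19399213 - 32.6300 * 0.99916735 * 0.15613423 = 0.4195

Answer: Price = 0.4195


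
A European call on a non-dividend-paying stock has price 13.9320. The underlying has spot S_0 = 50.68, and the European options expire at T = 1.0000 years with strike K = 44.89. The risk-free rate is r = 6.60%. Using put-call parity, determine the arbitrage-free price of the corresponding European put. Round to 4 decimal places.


Put-call parity: C - P = S_0 * exp(-qT) - K * exp(-rT).
S_0 * exp(-qT) = 50.6800 * 1.00000000 = 50.68000000
K * exp(-rT) = 44.8900 * 0.93613086 = 42.02291450
P = C - S*exp(-qT) + K*exp(-rT)
P = 13.9320 - 50.68000000 + 42.02291450 = 5.2749

Answer: Put price = 5.2749


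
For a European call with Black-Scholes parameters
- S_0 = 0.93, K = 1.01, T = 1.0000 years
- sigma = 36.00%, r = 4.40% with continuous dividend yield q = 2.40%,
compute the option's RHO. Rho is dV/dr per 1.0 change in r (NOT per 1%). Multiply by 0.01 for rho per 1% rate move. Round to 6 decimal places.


d1 = 0.0063304898; d2 = -0.3536695102
phi(d1) = 0.3989342867; exp(-qT) = 0.9762857098; exp(-rT) = 0.9569539575
N(d2) = 0.3617932875
Rho = K*T*exp(-rT)*N(d2) = 1.0100 * 1.0000 * 0.9569539575 * 0.3617932875 = 0.349682

Answer: Rho = 0.349682


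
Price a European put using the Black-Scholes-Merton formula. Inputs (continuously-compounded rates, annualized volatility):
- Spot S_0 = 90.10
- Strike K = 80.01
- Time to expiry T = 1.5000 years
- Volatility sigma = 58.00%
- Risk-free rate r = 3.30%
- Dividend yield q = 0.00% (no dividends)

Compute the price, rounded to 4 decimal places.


d1 = (ln(S/K) + (r - q + 0.5*sigma^2) * T) / (sigma * sqrt(T)) = 0.59205651
d2 = d1 - sigma * sqrt(T) = -0.11829552
exp(-rT) = 0.95170516; exp(-qT) = 1.00000000
P = K * exp(-rT) * N(-d2) - S_0 * exp(-qT) * N(-d1)
N(-d1) = 0.27690638; N(-d2) = 0.54708325
P = 80.0100 * 0.95170516 * 0.54708325 - 90.1000 * 1.00000000 * 0.27690638 = 16.7089

Answer: Price = 16.7089


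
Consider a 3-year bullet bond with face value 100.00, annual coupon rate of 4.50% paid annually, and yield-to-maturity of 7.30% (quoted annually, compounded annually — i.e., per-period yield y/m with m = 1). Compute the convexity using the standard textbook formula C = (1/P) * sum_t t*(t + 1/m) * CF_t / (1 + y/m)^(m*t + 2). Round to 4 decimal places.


Coupon per period c = face * coupon_rate / m = 4.500000
Periods per year m = 1; per-period yield y/m = 0.073000
Number of cashflows N = 3
Cashflows (t years, CF_t, discount factor 1/(1+y/m)^(m*t), PV):
  t = 1.0000: CF_t = 4.500000, DF = 0.931966, PV = 4.193849
  t = 2.0000: CF_t = 4.500000, DF = 0.868561, PV = 3.908527
  t = 3.0000: CF_t = 104.500000, DF = 0.809470, PV = 84.589630
Price P = sum_t PV_t = 92.692005
Convexity numerator sum_t t*(t + 1/m) * CF_t / (1+y/m)^(m*t + 2):
  t = 1.0000: term = 7.285231
  t = 2.0000: term = 20.368773
  t = 3.0000: term = 881.655511
Convexity = (1/P) * sum = 909.309516 / 92.692005 = 9.810010

Answer: Convexity = 9.8100


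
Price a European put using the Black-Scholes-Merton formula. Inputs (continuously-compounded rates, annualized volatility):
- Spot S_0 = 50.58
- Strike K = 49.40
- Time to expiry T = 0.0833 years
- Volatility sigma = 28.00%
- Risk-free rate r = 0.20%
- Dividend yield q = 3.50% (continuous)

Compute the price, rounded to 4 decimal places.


d1 = (ln(S/K) + (r - q + 0.5*sigma^2) * T) / (sigma * sqrt(T)) = 0.29849549
d2 = d1 - sigma * sqrt(T) = 0.21768262
exp(-rT) = 0.99983341; exp(-qT) = 0.99708875
P = K * exp(-rT) * N(-d2) - S_0 * exp(-qT) * N(-d1)
N(-d1) = 0.38266251; N(-d2) = 0.41383820
P = 49.4000 * 0.99983341 * 0.41383820 - 50.5800 * 0.99708875 * 0.38266251 = 1.1415

Answer: Price = 1.1415


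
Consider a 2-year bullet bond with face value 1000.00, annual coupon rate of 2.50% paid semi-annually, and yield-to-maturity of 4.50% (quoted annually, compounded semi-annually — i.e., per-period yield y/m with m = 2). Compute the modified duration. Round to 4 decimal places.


Answer: Modified duration = 1.9193

Derivation:
Coupon per period c = face * coupon_rate / m = 12.500000
Periods per year m = 2; per-period yield y/m = 0.022500
Number of cashflows N = 4
Cashflows (t years, CF_t, discount factor 1/(1+y/m)^(m*t), PV):
  t = 0.5000: CF_t = 12.500000, DF = 0.977995, PV = 12.224939
  t = 1.0000: CF_t = 12.500000, DF = 0.956474, PV = 11.955930
  t = 1.5000: CF_t = 12.500000, DF = 0.935427, PV = 11.692842
  t = 2.0000: CF_t = 1012.500000, DF = 0.914843, PV = 926.278887
Price P = sum_t PV_t = 962.152598
First compute Macaulay numerator sum_t t * PV_t:
  t * PV_t at t = 0.5000: 6.112469
  t * PV_t at t = 1.0000: 11.955930
  t * PV_t at t = 1.5000: 17.539262
  t * PV_t at t = 2.0000: 1852.557774
Macaulay duration D = 1888.165436 / 962.152598 = 1.962439
Modified duration = D / (1 + y/m) = 1.962439 / (1 + 0.022500) = 1.919255


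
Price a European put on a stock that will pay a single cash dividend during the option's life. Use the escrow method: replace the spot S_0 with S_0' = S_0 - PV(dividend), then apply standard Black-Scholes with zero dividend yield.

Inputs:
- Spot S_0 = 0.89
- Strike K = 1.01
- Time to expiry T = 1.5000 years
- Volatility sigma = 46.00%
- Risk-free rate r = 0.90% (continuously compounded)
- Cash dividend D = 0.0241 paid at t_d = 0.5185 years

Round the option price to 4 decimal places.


Answer: Price = 0.2780

Derivation:
PV(D) = D * exp(-r * t_d) = 0.0241 * 0.99534437 = 0.02398780
S_0' = S_0 - PV(D) = 0.8900 - 0.02398780 = 0.86601220
d1 = (ln(S_0'/K) + (r + sigma^2/2)*T) / (sigma*sqrt(T)) = 0.03264813
d2 = d1 - sigma*sqrt(T) = -0.53073452
exp(-rT) = 0.98659072
N(-d1) = 0.48697760; N(-d2) = 0.70219862
P = K * exp(-rT) * N(-d2) - S_0' * N(-d1) = 1.0100 * 0.98659072 * 0.70219862 - 0.86601220 * 0.48697760 = 0.2780


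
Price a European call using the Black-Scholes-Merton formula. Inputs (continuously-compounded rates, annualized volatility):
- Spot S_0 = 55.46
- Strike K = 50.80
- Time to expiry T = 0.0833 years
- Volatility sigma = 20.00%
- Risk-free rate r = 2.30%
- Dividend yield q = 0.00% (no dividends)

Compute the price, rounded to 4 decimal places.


d1 = (ln(S/K) + (r - q + 0.5*sigma^2) * T) / (sigma * sqrt(T)) = 1.58250313
d2 = d1 - sigma * sqrt(T) = 1.52477965
exp(-rT) = 0.99808593; exp(-qT) = 1.00000000
C = S_0 * exp(-qT) * N(d1) - K * exp(-rT) * N(d2)
N(d1) = 0.94323262; N(d2) = 0.93634297
C = 55.4600 * 1.00000000 * 0.94323262 - 50.8000 * 0.99808593 * 0.93634297 = 4.8365

Answer: Price = 4.8365


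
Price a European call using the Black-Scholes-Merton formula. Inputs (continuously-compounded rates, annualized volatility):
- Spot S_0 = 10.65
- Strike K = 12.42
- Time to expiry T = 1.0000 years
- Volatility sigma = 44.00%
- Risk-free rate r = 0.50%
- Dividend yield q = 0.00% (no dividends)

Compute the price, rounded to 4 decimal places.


d1 = (ln(S/K) + (r - q + 0.5*sigma^2) * T) / (sigma * sqrt(T)) = -0.11806406
d2 = d1 - sigma * sqrt(T) = -0.55806406
exp(-rT) = 0.99501248; exp(-qT) = 1.00000000
C = S_0 * exp(-qT) * N(d1) - K * exp(-rT) * N(d2)
N(d1) = 0.45300845; N(d2) = 0.28840032
C = 10.6500 * 1.00000000 * 0.45300845 - 12.4200 * 0.99501248 * 0.28840032 = 1.2605

Answer: Price = 1.2605


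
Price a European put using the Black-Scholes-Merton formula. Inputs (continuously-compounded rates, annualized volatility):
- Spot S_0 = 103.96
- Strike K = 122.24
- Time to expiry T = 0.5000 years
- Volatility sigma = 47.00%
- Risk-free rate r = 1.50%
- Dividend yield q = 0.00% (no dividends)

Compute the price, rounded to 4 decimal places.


Answer: Price = 25.1090

Derivation:
d1 = (ln(S/K) + (r - q + 0.5*sigma^2) * T) / (sigma * sqrt(T)) = -0.29865517
d2 = d1 - sigma * sqrt(T) = -0.63099536
exp(-rT) = 0.99252805; exp(-qT) = 1.00000000
P = K * exp(-rT) * N(-d2) - S_0 * exp(-qT) * N(-d1)
N(-d1) = 0.61739842; N(-d2) = 0.73597822
P = 122.2400 * 0.99252805 * 0.73597822 - 103.9600 * 1.00000000 * 0.61739842 = 25.1090


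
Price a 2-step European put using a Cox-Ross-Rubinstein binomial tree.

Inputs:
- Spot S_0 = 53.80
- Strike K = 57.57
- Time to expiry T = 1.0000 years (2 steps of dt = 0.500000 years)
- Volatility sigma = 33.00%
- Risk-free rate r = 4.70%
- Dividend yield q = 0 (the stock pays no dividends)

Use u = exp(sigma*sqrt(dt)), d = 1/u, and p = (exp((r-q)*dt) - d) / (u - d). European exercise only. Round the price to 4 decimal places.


dt = T/N = 0.500000
u = exp(sigma*sqrt(dt)) = 1.262817; d = 1/u = 0.791880
p = (exp((r-q)*dt) - d) / (u - d) = 0.492418
Discount per step: exp(-r*dt) = 0.976774
Stock lattice S(k, i) with i counting down-moves:
  k=0: S(0,0) = 53.8000
  k=1: S(1,0) = 67.9396; S(1,1) = 42.6032
  k=2: S(2,0) = 85.7953; S(2,1) = 53.8000; S(2,2) = 33.7366
Terminal payoffs V(N, i) = max(K - S_T, 0):
  V(2,0) = 0.000000; V(2,1) = 3.770000; V(2,2) = 23.833410
Backward induction: V(k, i) = exp(-r*dt) * [p * V(k+1, i) + (1-p) * V(k+1, i+1)].
  V(1,0) = exp(-r*dt) * [p*0.000000 + (1-p)*3.770000] = 1.869138
  V(1,1) = exp(-r*dt) * [p*3.770000 + (1-p)*23.833410] = 13.629726
  V(0,0) = exp(-r*dt) * [p*1.869138 + (1-p)*13.629726] = 7.656537

Answer: Price = V(0,0) = 7.6565


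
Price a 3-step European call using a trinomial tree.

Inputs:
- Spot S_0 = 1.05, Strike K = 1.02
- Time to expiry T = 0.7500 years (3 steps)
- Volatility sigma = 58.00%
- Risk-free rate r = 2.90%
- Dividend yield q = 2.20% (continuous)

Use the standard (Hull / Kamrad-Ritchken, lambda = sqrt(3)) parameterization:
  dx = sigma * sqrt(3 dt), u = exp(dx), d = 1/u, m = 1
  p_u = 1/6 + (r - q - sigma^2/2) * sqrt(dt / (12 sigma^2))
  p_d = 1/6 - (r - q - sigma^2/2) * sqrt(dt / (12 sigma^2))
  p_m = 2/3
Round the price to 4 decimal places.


dt = T/N = 0.250000; dx = sigma*sqrt(3*dt) = 0.502295
u = exp(dx) = 1.652509; d = 1/u = 0.605140
p_u = 0.126551, p_m = 0.666667, p_d = 0.206783
Discount per step: exp(-r*dt) = 0.992776
Stock lattice S(k, j) with j the centered position index:
  k=0: S(0,+0) = 1.0500
  k=1: S(1,-1) = 0.6354; S(1,+0) = 1.0500; S(1,+1) = 1.7351
  k=2: S(2,-2) = 0.3845; S(2,-1) = 0.6354; S(2,+0) = 1.0500; S(2,+1) = 1.7351; S(2,+2) = 2.8673
  k=3: S(3,-3) = 0.2327; S(3,-2) = 0.3845; S(3,-1) = 0.6354; S(3,+0) = 1.0500; S(3,+1) = 1.7351; S(3,+2) = 2.8673; S(3,+3) = 4.7383
Terminal payoffs V(N, j) = max(S_T - K, 0):
  V(3,-3) = 0.000000; V(3,-2) = 0.000000; V(3,-1) = 0.000000; V(3,+0) = 0.030000; V(3,+1) = 0.715134; V(3,+2) = 1.847325; V(3,+3) = 3.718281
Backward induction: V(k, j) = exp(-r*dt) * [p_u * V(k+1, j+1) + p_m * V(k+1, j) + p_d * V(k+1, j-1)]
  V(2,-2) = exp(-r*dt) * [p_u*0.000000 + p_m*0.000000 + p_d*0.000000] = 0.000000
  V(2,-1) = exp(-r*dt) * [p_u*0.030000 + p_m*0.000000 + p_d*0.000000] = 0.003769
  V(2,+0) = exp(-r*dt) * [p_u*0.715134 + p_m*0.030000 + p_d*0.000000] = 0.109703
  V(2,+1) = exp(-r*dt) * [p_u*1.847325 + p_m*0.715134 + p_d*0.030000] = 0.711563
  V(2,+2) = exp(-r*dt) * [p_u*3.718281 + p_m*1.847325 + p_d*0.715134] = 1.836615
  V(1,-1) = exp(-r*dt) * [p_u*0.109703 + p_m*0.003769 + p_d*0.000000] = 0.016277
  V(1,+0) = exp(-r*dt) * [p_u*0.711563 + p_m*0.109703 + p_d*0.003769] = 0.162779
  V(1,+1) = exp(-r*dt) * [p_u*1.836615 + p_m*0.711563 + p_d*0.109703] = 0.724215
  V(0,+0) = exp(-r*dt) * [p_u*0.724215 + p_m*0.162779 + p_d*0.016277] = 0.202065

Answer: Price = V(0,0) = 0.2021


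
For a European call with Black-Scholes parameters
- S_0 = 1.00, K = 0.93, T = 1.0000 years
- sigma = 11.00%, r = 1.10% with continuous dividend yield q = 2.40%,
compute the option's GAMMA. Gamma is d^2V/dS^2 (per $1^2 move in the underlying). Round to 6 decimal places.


Answer: Gamma = 2.963584

Derivation:
d1 = 0.5965517530; d2 = 0.4865517530
phi(d1) = 0.3339127558; exp(-qT) = 0.9762857098; exp(-rT) = 0.9890602788
Gamma = exp(-qT) * phi(d1) / (S * sigma * sqrt(T)) = 0.9762857098 * 0.3339127558 / (1.0000 * 0.1100 * 1.0000000000) = 2.963584


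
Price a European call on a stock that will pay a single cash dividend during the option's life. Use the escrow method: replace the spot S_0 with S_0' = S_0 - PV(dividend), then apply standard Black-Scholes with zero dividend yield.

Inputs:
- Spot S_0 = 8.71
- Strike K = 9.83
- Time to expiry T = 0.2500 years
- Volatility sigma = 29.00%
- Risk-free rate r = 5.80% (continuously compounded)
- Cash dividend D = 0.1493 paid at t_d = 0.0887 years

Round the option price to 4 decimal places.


Answer: Price = 0.1442

Derivation:
PV(D) = D * exp(-r * t_d) = 0.1493 * 0.99486861 = 0.14853388
S_0' = S_0 - PV(D) = 8.7100 - 0.14853388 = 8.56146612
d1 = (ln(S_0'/K) + (r + sigma^2/2)*T) / (sigma*sqrt(T)) = -0.78037920
d2 = d1 - sigma*sqrt(T) = -0.92537920
exp(-rT) = 0.98560462
N(d1) = 0.21758385; N(d2) = 0.17738435
C = S_0' * N(d1) - K * exp(-rT) * N(d2) = 8.56146612 * 0.21758385 - 9.8300 * 0.98560462 * 0.17738435 = 0.1442


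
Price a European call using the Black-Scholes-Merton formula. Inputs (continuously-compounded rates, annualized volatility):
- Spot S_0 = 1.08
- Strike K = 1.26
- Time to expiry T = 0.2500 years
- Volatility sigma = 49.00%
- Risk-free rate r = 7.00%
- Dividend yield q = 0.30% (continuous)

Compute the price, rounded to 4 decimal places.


Answer: Price = 0.0507

Derivation:
d1 = (ln(S/K) + (r - q + 0.5*sigma^2) * T) / (sigma * sqrt(T)) = -0.43831910
d2 = d1 - sigma * sqrt(T) = -0.68331910
exp(-rT) = 0.98265224; exp(-qT) = 0.99925028
C = S_0 * exp(-qT) * N(d1) - K * exp(-rT) * N(d2)
N(d1) = 0.33057749; N(d2) = 0.24720261
C = 1.0800 * 0.99925028 * 0.33057749 - 1.2600 * 0.98265224 * 0.24720261 = 0.0507


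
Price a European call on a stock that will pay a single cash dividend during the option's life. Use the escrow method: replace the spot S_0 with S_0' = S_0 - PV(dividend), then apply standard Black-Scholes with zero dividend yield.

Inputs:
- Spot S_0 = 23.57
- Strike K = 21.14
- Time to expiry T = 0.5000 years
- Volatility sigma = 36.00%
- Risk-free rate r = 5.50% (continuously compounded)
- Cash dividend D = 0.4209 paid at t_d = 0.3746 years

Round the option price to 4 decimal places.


PV(D) = D * exp(-r * t_d) = 0.4209 * 0.97960779 = 0.41231692
S_0' = S_0 - PV(D) = 23.5700 - 0.41231692 = 23.15768308
d1 = (ln(S_0'/K) + (r + sigma^2/2)*T) / (sigma*sqrt(T)) = 0.59341826
d2 = d1 - sigma*sqrt(T) = 0.33885982
exp(-rT) = 0.97287468
N(d1) = 0.72354936; N(d2) = 0.63264233
C = S_0' * N(d1) - K * exp(-rT) * N(d2) = 23.15768308 * 0.72354936 - 21.1400 * 0.97287468 * 0.63264233 = 3.7444

Answer: Price = 3.7444


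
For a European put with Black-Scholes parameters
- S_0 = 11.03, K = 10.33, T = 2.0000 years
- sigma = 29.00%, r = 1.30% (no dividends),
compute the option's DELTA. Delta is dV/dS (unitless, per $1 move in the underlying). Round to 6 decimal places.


d1 = 0.4283276166; d2 = 0.0182056836
phi(d1) = 0.3639747409; exp(-qT) = 1.0000000000; exp(-rT) = 0.9743350896
N(-d1) = 0.3342063076
Delta = -exp(-qT) * N(-d1) = -1.0000000000 * 0.3342063076 = -0.334206

Answer: Delta = -0.334206


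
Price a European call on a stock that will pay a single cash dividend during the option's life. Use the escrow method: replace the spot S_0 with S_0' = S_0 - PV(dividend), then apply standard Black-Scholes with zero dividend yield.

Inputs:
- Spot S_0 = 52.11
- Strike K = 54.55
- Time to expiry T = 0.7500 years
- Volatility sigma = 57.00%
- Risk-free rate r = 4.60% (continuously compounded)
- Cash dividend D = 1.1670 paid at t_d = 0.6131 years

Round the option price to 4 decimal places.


Answer: Price = 9.2659

Derivation:
PV(D) = D * exp(-r * t_d) = 1.1670 * 0.97219138 = 1.13454734
S_0' = S_0 - PV(D) = 52.1100 - 1.13454734 = 50.97545266
d1 = (ln(S_0'/K) + (r + sigma^2/2)*T) / (sigma*sqrt(T)) = 0.17941207
d2 = d1 - sigma*sqrt(T) = -0.31422241
exp(-rT) = 0.96608834
N(d1) = 0.57119292; N(d2) = 0.37667606
C = S_0' * N(d1) - K * exp(-rT) * N(d2) = 50.97545266 * 0.57119292 - 54.5500 * 0.96608834 * 0.37667606 = 9.2659


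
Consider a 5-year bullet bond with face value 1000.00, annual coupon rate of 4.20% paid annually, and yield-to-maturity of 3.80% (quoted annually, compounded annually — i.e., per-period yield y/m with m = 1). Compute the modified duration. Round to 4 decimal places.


Answer: Modified duration = 4.4478

Derivation:
Coupon per period c = face * coupon_rate / m = 42.000000
Periods per year m = 1; per-period yield y/m = 0.038000
Number of cashflows N = 5
Cashflows (t years, CF_t, discount factor 1/(1+y/m)^(m*t), PV):
  t = 1.0000: CF_t = 42.000000, DF = 0.963391, PV = 40.462428
  t = 2.0000: CF_t = 42.000000, DF = 0.928122, PV = 38.981144
  t = 3.0000: CF_t = 42.000000, DF = 0.894145, PV = 37.554089
  t = 4.0000: CF_t = 42.000000, DF = 0.861411, PV = 36.179276
  t = 5.0000: CF_t = 1042.000000, DF = 0.829876, PV = 864.730847
Price P = sum_t PV_t = 1017.907784
First compute Macaulay numerator sum_t t * PV_t:
  t * PV_t at t = 1.0000: 40.462428
  t * PV_t at t = 2.0000: 77.962289
  t * PV_t at t = 3.0000: 112.662267
  t * PV_t at t = 4.0000: 144.717106
  t * PV_t at t = 5.0000: 4323.654233
Macaulay duration D = 4699.458322 / 1017.907784 = 4.616782
Modified duration = D / (1 + y/m) = 4.616782 / (1 + 0.038000) = 4.447767


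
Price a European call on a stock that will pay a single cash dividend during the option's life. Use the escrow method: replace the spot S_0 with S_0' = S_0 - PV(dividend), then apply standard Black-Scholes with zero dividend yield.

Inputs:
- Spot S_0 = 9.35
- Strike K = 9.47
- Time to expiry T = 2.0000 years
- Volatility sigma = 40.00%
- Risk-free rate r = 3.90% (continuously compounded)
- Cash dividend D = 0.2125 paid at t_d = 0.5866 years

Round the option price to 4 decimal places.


Answer: Price = 2.1904

Derivation:
PV(D) = D * exp(-r * t_d) = 0.2125 * 0.97738230 = 0.20769374
S_0' = S_0 - PV(D) = 9.3500 - 0.20769374 = 9.14230626
d1 = (ln(S_0'/K) + (r + sigma^2/2)*T) / (sigma*sqrt(T)) = 0.35847445
d2 = d1 - sigma*sqrt(T) = -0.20721097
exp(-rT) = 0.92496443
N(d1) = 0.64000586; N(d2) = 0.41792255
C = S_0' * N(d1) - K * exp(-rT) * N(d2) = 9.14230626 * 0.64000586 - 9.4700 * 0.92496443 * 0.41792255 = 2.1904


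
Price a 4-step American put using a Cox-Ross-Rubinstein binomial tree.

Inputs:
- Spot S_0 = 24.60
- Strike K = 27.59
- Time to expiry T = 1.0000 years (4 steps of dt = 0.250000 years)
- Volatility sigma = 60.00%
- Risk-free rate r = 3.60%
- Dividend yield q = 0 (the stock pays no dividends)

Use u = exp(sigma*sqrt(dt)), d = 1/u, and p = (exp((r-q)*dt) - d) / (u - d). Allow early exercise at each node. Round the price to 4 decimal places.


dt = T/N = 0.250000
u = exp(sigma*sqrt(dt)) = 1.349859; d = 1/u = 0.740818
p = (exp((r-q)*dt) - d) / (u - d) = 0.440402
Discount per step: exp(-r*dt) = 0.991040
Stock lattice S(k, i) with i counting down-moves:
  k=0: S(0,0) = 24.6000
  k=1: S(1,0) = 33.2065; S(1,1) = 18.2241
  k=2: S(2,0) = 44.8241; S(2,1) = 24.6000; S(2,2) = 13.5008
  k=3: S(3,0) = 60.5062; S(3,1) = 33.2065; S(3,2) = 18.2241; S(3,3) = 10.0016
  k=4: S(4,0) = 81.6749; S(4,1) = 44.8241; S(4,2) = 24.6000; S(4,3) = 13.5008; S(4,4) = 7.4094
Terminal payoffs V(N, i) = max(K - S_T, 0):
  V(4,0) = 0.000000; V(4,1) = 0.000000; V(4,2) = 2.990000; V(4,3) = 14.089234; V(4,4) = 20.180622
Backward induction: V(k, i) = exp(-r*dt) * [p * V(k+1, i) + (1-p) * V(k+1, i+1)]; then take max(V_cont, immediate exercise) for American.
  V(3,0) = exp(-r*dt) * [p*0.000000 + (1-p)*0.000000] = 0.000000; exercise = 0.000000; V(3,0) = max -> 0.000000
  V(3,1) = exp(-r*dt) * [p*0.000000 + (1-p)*2.990000] = 1.658208; exercise = 0.000000; V(3,1) = max -> 1.658208
  V(3,2) = exp(-r*dt) * [p*2.990000 + (1-p)*14.089234] = 9.118676; exercise = 9.365872; V(3,2) = max -> 9.365872
  V(3,3) = exp(-r*dt) * [p*14.089234 + (1-p)*20.180622] = 17.341190; exercise = 17.588386; V(3,3) = max -> 17.588386
  V(2,0) = exp(-r*dt) * [p*0.000000 + (1-p)*1.658208] = 0.919617; exercise = 0.000000; V(2,0) = max -> 0.919617
  V(2,1) = exp(-r*dt) * [p*1.658208 + (1-p)*9.365872] = 5.917903; exercise = 2.990000; V(2,1) = max -> 5.917903
  V(2,2) = exp(-r*dt) * [p*9.365872 + (1-p)*17.588386] = 13.842038; exercise = 14.089234; V(2,2) = max -> 14.089234
  V(1,0) = exp(-r*dt) * [p*0.919617 + (1-p)*5.917903] = 3.683351; exercise = 0.000000; V(1,0) = max -> 3.683351
  V(1,1) = exp(-r*dt) * [p*5.917903 + (1-p)*14.089234] = 10.396576; exercise = 9.365872; V(1,1) = max -> 10.396576
  V(0,0) = exp(-r*dt) * [p*3.683351 + (1-p)*10.396576] = 7.373401; exercise = 2.990000; V(0,0) = max -> 7.373401

Answer: Price = V(0,0) = 7.3734


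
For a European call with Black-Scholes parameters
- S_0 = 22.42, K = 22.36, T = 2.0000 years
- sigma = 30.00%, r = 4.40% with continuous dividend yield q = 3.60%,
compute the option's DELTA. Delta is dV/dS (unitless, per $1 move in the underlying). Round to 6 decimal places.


Answer: Delta = 0.559330

Derivation:
d1 = 0.2561606730; d2 = -0.1681033957
phi(d1) = 0.3860657148; exp(-qT) = 0.9305308958; exp(-rT) = 0.9157608767
N(d1) = 0.6010866129
Delta = exp(-qT) * N(d1) = 0.9305308958 * 0.6010866129 = 0.559330


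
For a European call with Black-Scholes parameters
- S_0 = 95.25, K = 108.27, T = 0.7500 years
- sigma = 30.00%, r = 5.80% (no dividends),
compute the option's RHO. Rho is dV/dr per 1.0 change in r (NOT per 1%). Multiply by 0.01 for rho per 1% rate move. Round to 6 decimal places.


Answer: Rho = 25.215509

Derivation:
d1 = -0.1958106275; d2 = -0.4556182486
phi(d1) = 0.3913670416; exp(-qT) = 1.0000000000; exp(-rT) = 0.9574325541
N(d2) = 0.3243322591
Rho = K*T*exp(-rT)*N(d2) = 108.2700 * 0.7500 * 0.9574325541 * 0.3243322591 = 25.215509


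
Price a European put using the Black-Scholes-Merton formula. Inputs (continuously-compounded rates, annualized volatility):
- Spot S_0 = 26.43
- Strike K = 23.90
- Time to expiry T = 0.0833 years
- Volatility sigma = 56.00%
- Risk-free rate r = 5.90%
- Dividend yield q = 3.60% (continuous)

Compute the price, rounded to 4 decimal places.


d1 = (ln(S/K) + (r - q + 0.5*sigma^2) * T) / (sigma * sqrt(T)) = 0.71522401
d2 = d1 - sigma * sqrt(T) = 0.55359827
exp(-rT) = 0.99509736; exp(-qT) = 0.99700569
P = K * exp(-rT) * N(-d2) - S_0 * exp(-qT) * N(-d1)
N(-d1) = 0.23723532; N(-d2) = 0.28992691
P = 23.9000 * 0.99509736 * 0.28992691 - 26.4300 * 0.99700569 * 0.23723532 = 0.6439

Answer: Price = 0.6439


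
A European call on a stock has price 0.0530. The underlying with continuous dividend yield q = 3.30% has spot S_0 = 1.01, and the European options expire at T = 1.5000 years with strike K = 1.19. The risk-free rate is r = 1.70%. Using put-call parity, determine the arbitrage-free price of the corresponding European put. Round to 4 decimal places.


Answer: Put price = 0.2518

Derivation:
Put-call parity: C - P = S_0 * exp(-qT) - K * exp(-rT).
S_0 * exp(-qT) = 1.0100 * 0.95170516 = 0.96122221
K * exp(-rT) = 1.1900 * 0.97482238 = 1.16003863
P = C - S*exp(-qT) + K*exp(-rT)
P = 0.0530 - 0.96122221 + 1.16003863 = 0.2518


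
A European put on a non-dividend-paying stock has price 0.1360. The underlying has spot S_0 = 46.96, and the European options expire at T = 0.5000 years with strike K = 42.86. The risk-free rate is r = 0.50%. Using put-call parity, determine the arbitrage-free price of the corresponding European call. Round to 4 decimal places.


Put-call parity: C - P = S_0 * exp(-qT) - K * exp(-rT).
S_0 * exp(-qT) = 46.9600 * 1.00000000 = 46.96000000
K * exp(-rT) = 42.8600 * 0.99750312 = 42.75298383
C = P + S*exp(-qT) - K*exp(-rT)
C = 0.1360 + 46.96000000 - 42.75298383 = 4.3430

Answer: Call price = 4.3430


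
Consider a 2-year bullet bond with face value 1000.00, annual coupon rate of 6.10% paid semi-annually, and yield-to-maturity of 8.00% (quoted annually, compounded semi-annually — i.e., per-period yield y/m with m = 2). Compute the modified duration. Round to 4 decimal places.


Answer: Modified duration = 1.8377

Derivation:
Coupon per period c = face * coupon_rate / m = 30.500000
Periods per year m = 2; per-period yield y/m = 0.040000
Number of cashflows N = 4
Cashflows (t years, CF_t, discount factor 1/(1+y/m)^(m*t), PV):
  t = 0.5000: CF_t = 30.500000, DF = 0.961538, PV = 29.326923
  t = 1.0000: CF_t = 30.500000, DF = 0.924556, PV = 28.198964
  t = 1.5000: CF_t = 30.500000, DF = 0.888996, PV = 27.114389
  t = 2.0000: CF_t = 1030.500000, DF = 0.854804, PV = 880.875719
Price P = sum_t PV_t = 965.515995
First compute Macaulay numerator sum_t t * PV_t:
  t * PV_t at t = 0.5000: 14.663462
  t * PV_t at t = 1.0000: 28.198964
  t * PV_t at t = 1.5000: 40.671583
  t * PV_t at t = 2.0000: 1761.751438
Macaulay duration D = 1845.285447 / 965.515995 = 1.911191
Modified duration = D / (1 + y/m) = 1.911191 / (1 + 0.040000) = 1.837684


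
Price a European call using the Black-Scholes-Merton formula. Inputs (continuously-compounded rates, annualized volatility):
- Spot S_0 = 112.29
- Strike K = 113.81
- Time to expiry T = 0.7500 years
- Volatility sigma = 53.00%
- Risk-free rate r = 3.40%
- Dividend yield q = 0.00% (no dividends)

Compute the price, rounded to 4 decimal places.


d1 = (ln(S/K) + (r - q + 0.5*sigma^2) * T) / (sigma * sqrt(T)) = 0.25575946
d2 = d1 - sigma * sqrt(T) = -0.20323401
exp(-rT) = 0.97482238; exp(-qT) = 1.00000000
C = S_0 * exp(-qT) * N(d1) - K * exp(-rT) * N(d2)
N(d1) = 0.60093171; N(d2) = 0.41947607
C = 112.2900 * 1.00000000 * 0.60093171 - 113.8100 * 0.97482238 * 0.41947607 = 20.9400

Answer: Price = 20.9400


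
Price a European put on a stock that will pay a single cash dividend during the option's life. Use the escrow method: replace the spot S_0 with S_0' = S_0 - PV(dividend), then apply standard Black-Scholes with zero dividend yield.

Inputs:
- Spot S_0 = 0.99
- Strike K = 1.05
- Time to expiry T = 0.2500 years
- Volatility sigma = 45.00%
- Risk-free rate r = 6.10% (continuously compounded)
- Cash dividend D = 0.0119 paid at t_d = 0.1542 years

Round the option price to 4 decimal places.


Answer: Price = 0.1208

Derivation:
PV(D) = D * exp(-r * t_d) = 0.0119 * 0.99063790 = 0.01178859
S_0' = S_0 - PV(D) = 0.9900 - 0.01178859 = 0.97821141
d1 = (ln(S_0'/K) + (r + sigma^2/2)*T) / (sigma*sqrt(T)) = -0.13447614
d2 = d1 - sigma*sqrt(T) = -0.35947614
exp(-rT) = 0.98486569
N(-d1) = 0.55348696; N(-d2) = 0.64038054
P = K * exp(-rT) * N(-d2) - S_0' * N(-d1) = 1.0500 * 0.98486569 * 0.64038054 - 0.97821141 * 0.55348696 = 0.1208


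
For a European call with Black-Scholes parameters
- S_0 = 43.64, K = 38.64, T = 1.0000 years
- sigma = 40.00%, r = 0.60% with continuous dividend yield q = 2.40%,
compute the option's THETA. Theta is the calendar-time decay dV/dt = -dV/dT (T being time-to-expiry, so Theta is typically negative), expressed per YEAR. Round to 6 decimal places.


Answer: Theta = -2.487675

Derivation:
d1 = 0.4592153791; d2 = 0.0592153791
phi(d1) = 0.3590197366; exp(-qT) = 0.9762857098; exp(-rT) = 0.9940179641
Theta = -S*exp(-qT)*phi(d1)*sigma/(2*sqrt(T)) - r*K*exp(-rT)*N(d2) + q*S*exp(-qT)*N(d1)
N(d1) = 0.6769602461; N(d2) = 0.5236097198; sqrt(T) = 1.0000000000
Term 1 = -43.6400 * 0.9762857098 * 0.3590197366 * 0.4000 / (2 * 1.0000000000) = -3.0592149574
Term 2 = -0.0060 * 38.6400 * 0.9940179641 * 0.5236097198 = -0.1206674961
Term 3 = 0.0240 * 43.6400 * 0.9762857098 * 0.6769602461 = 0.6922071516
Theta = -3.0592149574 + (-0.1206674961) + (0.6922071516) = -2.487675


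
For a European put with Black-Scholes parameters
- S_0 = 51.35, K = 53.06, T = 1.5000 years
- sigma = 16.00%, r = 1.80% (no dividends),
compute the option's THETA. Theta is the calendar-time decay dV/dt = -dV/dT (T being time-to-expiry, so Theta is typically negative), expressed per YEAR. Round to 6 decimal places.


d1 = 0.0685938148; d2 = -0.1273653646
phi(d1) = 0.3980048496; exp(-qT) = 1.0000000000; exp(-rT) = 0.9733612415
Theta = -S*exp(-qT)*phi(d1)*sigma/(2*sqrt(T)) + r*K*exp(-rT)*N(-d2) - q*S*exp(-qT)*N(-d1)
N(-d1) = 0.4726564712; N(-d2) = 0.5506743860; sqrt(T) = 1.2247448714
Term 1 = -51.3500 * 1.0000000000 * 0.3980048496 * 0.1600 / (2 * 1.2247448714) = -1.3349751122
Term 2 = 0.0180 * 53.0600 * 0.9733612415 * 0.5506743860 = 0.5119277547
Term 3 = 0 (no dividend yield, q = 0)
Theta = -1.3349751122 + (0.5119277547) + (0.0000000000) = -0.823047

Answer: Theta = -0.823047


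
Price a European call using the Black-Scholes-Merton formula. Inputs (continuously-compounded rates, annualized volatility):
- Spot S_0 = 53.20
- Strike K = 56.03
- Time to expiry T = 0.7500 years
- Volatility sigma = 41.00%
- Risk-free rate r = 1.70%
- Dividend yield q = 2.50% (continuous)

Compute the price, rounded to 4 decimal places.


d1 = (ln(S/K) + (r - q + 0.5*sigma^2) * T) / (sigma * sqrt(T)) = 0.01466930
d2 = d1 - sigma * sqrt(T) = -0.34040111
exp(-rT) = 0.98733094; exp(-qT) = 0.98142469
C = S_0 * exp(-qT) * N(d1) - K * exp(-rT) * N(d2)
N(d1) = 0.50585199; N(d2) = 0.36677724
C = 53.2000 * 0.98142469 * 0.50585199 - 56.0300 * 0.98733094 * 0.36677724 = 6.1213

Answer: Price = 6.1213


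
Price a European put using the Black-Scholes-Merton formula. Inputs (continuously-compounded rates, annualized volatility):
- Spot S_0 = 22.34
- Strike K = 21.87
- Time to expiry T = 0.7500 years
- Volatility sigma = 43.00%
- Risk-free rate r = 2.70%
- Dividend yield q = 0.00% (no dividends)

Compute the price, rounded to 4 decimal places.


Answer: Price = 2.7983

Derivation:
d1 = (ln(S/K) + (r - q + 0.5*sigma^2) * T) / (sigma * sqrt(T)) = 0.29767229
d2 = d1 - sigma * sqrt(T) = -0.07471863
exp(-rT) = 0.97995365; exp(-qT) = 1.00000000
P = K * exp(-rT) * N(-d2) - S_0 * exp(-qT) * N(-d1)
N(-d1) = 0.38297665; N(-d2) = 0.52978071
P = 21.8700 * 0.97995365 * 0.52978071 - 22.3400 * 1.00000000 * 0.38297665 = 2.7983


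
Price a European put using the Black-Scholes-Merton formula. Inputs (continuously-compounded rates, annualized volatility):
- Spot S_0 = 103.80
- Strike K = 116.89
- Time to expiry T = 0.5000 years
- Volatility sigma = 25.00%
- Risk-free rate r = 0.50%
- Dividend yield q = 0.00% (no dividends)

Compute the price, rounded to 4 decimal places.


d1 = (ln(S/K) + (r - q + 0.5*sigma^2) * T) / (sigma * sqrt(T)) = -0.56931911
d2 = d1 - sigma * sqrt(T) = -0.74609581
exp(-rT) = 0.99750312; exp(-qT) = 1.00000000
P = K * exp(-rT) * N(-d2) - S_0 * exp(-qT) * N(-d1)
N(-d1) = 0.71543020; N(-d2) = 0.77219523
P = 116.8900 * 0.99750312 * 0.77219523 - 103.8000 * 1.00000000 * 0.71543020 = 15.7749

Answer: Price = 15.7749


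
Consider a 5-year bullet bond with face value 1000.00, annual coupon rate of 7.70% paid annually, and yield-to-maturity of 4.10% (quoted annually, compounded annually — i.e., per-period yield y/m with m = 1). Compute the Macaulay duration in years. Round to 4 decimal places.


Answer: Macaulay duration = 4.3869 years

Derivation:
Coupon per period c = face * coupon_rate / m = 77.000000
Periods per year m = 1; per-period yield y/m = 0.041000
Number of cashflows N = 5
Cashflows (t years, CF_t, discount factor 1/(1+y/m)^(m*t), PV):
  t = 1.0000: CF_t = 77.000000, DF = 0.960615, PV = 73.967339
  t = 2.0000: CF_t = 77.000000, DF = 0.922781, PV = 71.054120
  t = 3.0000: CF_t = 77.000000, DF = 0.886437, PV = 68.255639
  t = 4.0000: CF_t = 77.000000, DF = 0.851524, PV = 65.567377
  t = 5.0000: CF_t = 1077.000000, DF = 0.817987, PV = 880.971899
Price P = sum_t PV_t = 1159.816374
Macaulay numerator sum_t t * PV_t:
  t * PV_t at t = 1.0000: 73.967339
  t * PV_t at t = 2.0000: 142.108240
  t * PV_t at t = 3.0000: 204.766917
  t * PV_t at t = 4.0000: 262.269506
  t * PV_t at t = 5.0000: 4404.859496
Macaulay duration D = (sum_t t * PV_t) / P = 5087.971499 / 1159.816374 = 4.386877


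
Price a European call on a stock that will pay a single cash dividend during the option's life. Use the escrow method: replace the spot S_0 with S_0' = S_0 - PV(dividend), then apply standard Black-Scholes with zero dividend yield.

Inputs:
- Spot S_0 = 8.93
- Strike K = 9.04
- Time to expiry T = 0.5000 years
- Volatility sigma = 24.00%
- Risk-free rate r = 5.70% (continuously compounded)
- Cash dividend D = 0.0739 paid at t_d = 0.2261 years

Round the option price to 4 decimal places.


Answer: Price = 0.6327

Derivation:
PV(D) = D * exp(-r * t_d) = 0.0739 * 0.98719499 = 0.07295371
S_0' = S_0 - PV(D) = 8.9300 - 0.07295371 = 8.85704629
d1 = (ln(S_0'/K) + (r + sigma^2/2)*T) / (sigma*sqrt(T)) = 0.13231240
d2 = d1 - sigma*sqrt(T) = -0.03739323
exp(-rT) = 0.97190229
N(d1) = 0.55263140; N(d2) = 0.48508574
C = S_0' * N(d1) - K * exp(-rT) * N(d2) = 8.85704629 * 0.55263140 - 9.0400 * 0.97190229 * 0.48508574 = 0.6327


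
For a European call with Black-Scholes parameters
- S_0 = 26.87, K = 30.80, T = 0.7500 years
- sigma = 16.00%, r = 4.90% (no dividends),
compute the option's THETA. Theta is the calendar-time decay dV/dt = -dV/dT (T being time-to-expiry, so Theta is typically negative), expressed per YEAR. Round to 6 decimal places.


d1 = -0.6506323816; d2 = -0.7891964462
phi(d1) = 0.3228395653; exp(-qT) = 1.0000000000; exp(-rT) = 0.9639170845
Theta = -S*exp(-qT)*phi(d1)*sigma/(2*sqrt(T)) - r*K*exp(-rT)*N(d2) + q*S*exp(-qT)*N(d1)
N(d1) = 0.2576419110; N(d2) = 0.2149985994; sqrt(T) = 0.8660254038
Term 1 = -26.8700 * 1.0000000000 * 0.3228395653 * 0.1600 / (2 * 0.8660254038) = -0.8013343795
Term 2 = -0.0490 * 30.8000 * 0.9639170845 * 0.2149985994 = -0.3127678502
Term 3 = 0 (no dividend yield, q = 0)
Theta = -0.8013343795 + (-0.3127678502) + (0.0000000000) = -1.114102

Answer: Theta = -1.114102


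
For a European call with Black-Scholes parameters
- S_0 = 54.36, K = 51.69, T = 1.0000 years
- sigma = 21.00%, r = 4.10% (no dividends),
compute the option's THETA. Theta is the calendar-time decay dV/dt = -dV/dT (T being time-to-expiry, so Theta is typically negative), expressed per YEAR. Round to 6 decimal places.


d1 = 0.5400678575; d2 = 0.3300678575
phi(d1) = 0.3448053657; exp(-qT) = 1.0000000000; exp(-rT) = 0.9598291299
Theta = -S*exp(-qT)*phi(d1)*sigma/(2*sqrt(T)) - r*K*exp(-rT)*N(d2) + q*S*exp(-qT)*N(d1)
N(d1) = 0.7054248818; N(d2) = 0.6293256553; sqrt(T) = 1.0000000000
Term 1 = -54.3600 * 1.0000000000 * 0.3448053657 * 0.2100 / (2 * 1.0000000000) = -1.9680800663
Term 2 = -0.0410 * 51.6900 * 0.9598291299 * 0.6293256553 = -1.2801467318
Term 3 = 0 (no dividend yield, q = 0)
Theta = -1.9680800663 + (-1.2801467318) + (0.0000000000) = -3.248227

Answer: Theta = -3.248227


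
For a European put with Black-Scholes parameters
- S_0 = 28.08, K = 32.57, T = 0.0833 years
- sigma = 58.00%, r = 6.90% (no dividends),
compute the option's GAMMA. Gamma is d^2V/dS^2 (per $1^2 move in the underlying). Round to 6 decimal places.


d1 = -0.7680809343; d2 = -0.9354790227
phi(d1) = 0.2970328043; exp(-qT) = 1.0000000000; exp(-rT) = 0.9942687864
Gamma = exp(-qT) * phi(d1) / (S * sigma * sqrt(T)) = 1.0000000000 * 0.2970328043 / (28.0800 * 0.5800 * 0.2886173938) = 0.063191

Answer: Gamma = 0.063191


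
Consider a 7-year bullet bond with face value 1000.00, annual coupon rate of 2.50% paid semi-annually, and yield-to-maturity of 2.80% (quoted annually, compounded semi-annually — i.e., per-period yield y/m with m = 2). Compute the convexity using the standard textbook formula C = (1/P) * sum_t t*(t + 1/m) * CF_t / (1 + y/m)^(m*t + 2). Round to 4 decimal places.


Answer: Convexity = 45.8316

Derivation:
Coupon per period c = face * coupon_rate / m = 12.500000
Periods per year m = 2; per-period yield y/m = 0.014000
Number of cashflows N = 14
Cashflows (t years, CF_t, discount factor 1/(1+y/m)^(m*t), PV):
  t = 0.5000: CF_t = 12.500000, DF = 0.986193, PV = 12.327416
  t = 1.0000: CF_t = 12.500000, DF = 0.972577, PV = 12.157215
  t = 1.5000: CF_t = 12.500000, DF = 0.959149, PV = 11.989364
  t = 2.0000: CF_t = 12.500000, DF = 0.945906, PV = 11.823830
  t = 2.5000: CF_t = 12.500000, DF = 0.932847, PV = 11.660582
  t = 3.0000: CF_t = 12.500000, DF = 0.919967, PV = 11.499588
  t = 3.5000: CF_t = 12.500000, DF = 0.907265, PV = 11.340817
  t = 4.0000: CF_t = 12.500000, DF = 0.894739, PV = 11.184237
  t = 4.5000: CF_t = 12.500000, DF = 0.882386, PV = 11.029820
  t = 5.0000: CF_t = 12.500000, DF = 0.870203, PV = 10.877534
  t = 5.5000: CF_t = 12.500000, DF = 0.858188, PV = 10.727351
  t = 6.0000: CF_t = 12.500000, DF = 0.846339, PV = 10.579242
  t = 6.5000: CF_t = 12.500000, DF = 0.834654, PV = 10.433178
  t = 7.0000: CF_t = 1012.500000, DF = 0.823130, PV = 833.419508
Price P = sum_t PV_t = 981.049683
Convexity numerator sum_t t*(t + 1/m) * CF_t / (1+y/m)^(m*t + 2):
  t = 0.5000: term = 5.994682
  t = 1.0000: term = 17.735746
  t = 1.5000: term = 34.981747
  t = 2.0000: term = 57.497940
  t = 2.5000: term = 85.056125
  t = 3.0000: term = 117.434492
  t = 3.5000: term = 154.417477
  t = 4.0000: term = 195.795618
  t = 4.5000: term = 241.365407
  t = 5.0000: term = 290.929156
  t = 5.5000: term = 344.294859
  t = 6.0000: term = 401.276059
  t = 6.5000: term = 461.691719
  t = 7.0000: term = 42554.653177
Convexity = (1/P) * sum = 44963.124203 / 981.049683 = 45.831648
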